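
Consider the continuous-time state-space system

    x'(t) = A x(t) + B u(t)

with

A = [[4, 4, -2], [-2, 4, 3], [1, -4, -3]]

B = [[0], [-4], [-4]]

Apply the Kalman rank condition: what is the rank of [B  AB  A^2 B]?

3

AB = [[-8], [-28], [28]]
A^2B = [[-200], [-12], [20]]
Controllability matrix C = [B  AB  A^2B] = [[0, -8, -200], [-4, -28, -12], [-4, 28, 20]]
det(C) = 0·((-28)·20 - (-12)·28) - (-8)·((-4)·20 - (-12)·(-4)) + (-200)·((-4)·28 - (-28)·(-4)) = 0·(-224) - (-8)·(-128) + (-200)·(-224) = 43776 ≠ 0, so rank(C) = 3.
rank(C) = 3 = n, so the pair (A, B) is completely controllable.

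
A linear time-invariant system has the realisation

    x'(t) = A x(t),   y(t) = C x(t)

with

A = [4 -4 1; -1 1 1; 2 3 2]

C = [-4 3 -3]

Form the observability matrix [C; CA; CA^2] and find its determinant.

2052

CA = [[-25, 10, -7]]
CA^2 = [[-124, 89, -29]]
Observability matrix O = [C; CA; CA^2] = [[-4, 3, -3], [-25, 10, -7], [-124, 89, -29]]
Expanding along the first row, det(O) = (-4)·(10·(-29) - (-7)·89) - 3·((-25)·(-29) - (-7)·(-124)) + (-3)·((-25)·89 - 10·(-124)) = (-4)·333 - 3·(-143) + (-3)·(-985) = 2052
Since det(O) ≠ 0, rank(O) = 3 and the system is completely observable.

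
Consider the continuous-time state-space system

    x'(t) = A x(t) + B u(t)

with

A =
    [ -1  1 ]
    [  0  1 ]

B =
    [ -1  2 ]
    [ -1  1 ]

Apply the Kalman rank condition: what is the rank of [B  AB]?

2

AB = [[0, -1], [-1, 1]]
Controllability matrix C = [B  AB] = [[-1, 2, 0, -1], [-1, 1, -1, 1]]
Take the 2×2 submatrix of C formed by columns 1, 2: [[-1, 2], [-1, 1]]. Its determinant is (-1)·1 - 2·(-1) = -1 - (-2) = 1 ≠ 0.
So rank(C) ≥ 2; since C has 2 rows, rank(C) = 2.
rank(C) = 2 = n, so the pair (A, B) is completely controllable.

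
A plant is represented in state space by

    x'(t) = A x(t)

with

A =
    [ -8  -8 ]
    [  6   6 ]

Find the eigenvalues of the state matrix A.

det(sI - A) = s^2 - (tr A)s + det A, with tr A = (-8) + 6 = -2 and det A = (-8)·6 - (-8)·6 = -48 - (-48) = 0.
So p(s) = det(sI - A) = s^2 + 2s.
Factor s^2 + 2s: two numbers with sum -2 and product 0 are 0 and -2, so s^2 + 2s = s(s + 2).
Hence p(s) = s (s + 2), with roots -2, 0.
At least one eigenvalue has non-negative real part, so the system is not asymptotically stable.

-2, 0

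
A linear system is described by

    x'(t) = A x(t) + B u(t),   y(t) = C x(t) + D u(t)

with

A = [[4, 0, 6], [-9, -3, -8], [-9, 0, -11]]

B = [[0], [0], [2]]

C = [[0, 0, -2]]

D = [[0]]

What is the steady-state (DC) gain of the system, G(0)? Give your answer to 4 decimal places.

G(0) = C(-A)^{-1}B + D = -C A^{-1} B + D.
det A = -30, so A^{-1} = (1/-30)·adj(A) = [[-11/10, 0, -3/5], [9/10, -1/3, 11/15], [9/10, 0, 2/5]]
A^{-1} B = [-6/5, 22/15, 4/5]^T
C A^{-1} B = -8/5
G(0) = D - C A^{-1} B = 0 - (-8/5) = 8/5 ≈ 1.6000

1.6000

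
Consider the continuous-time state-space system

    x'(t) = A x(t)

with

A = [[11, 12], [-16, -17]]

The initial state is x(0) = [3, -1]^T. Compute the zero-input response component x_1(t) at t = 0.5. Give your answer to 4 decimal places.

4.9663

det(sI - A) = s^2 - (tr A)s + det A, with tr A = 11 + (-17) = -6 and det A = 11·(-17) - 12·(-16) = -187 - (-192) = 5.
So p(s) = det(sI - A) = s^2 + 6s + 5.
Factor s^2 + 6s + 5: two numbers with sum -6 and product 5 are -1 and -5, so s^2 + 6s + 5 = (s + 1)(s + 5).
Hence p(s) = (s + 1) (s + 5), with roots -5, -1.
The eigenvalues -5, -1 are distinct and real, so A is diagonalisable and x(t) = e^{At} x(0) = V diag(e^{λ_i t}) V^{-1} x(0), where the columns of V are the eigenvectors.
λ = -5: A - (-5)I = [[16, 12], [-16, -12]]. Row 1 gives 16·v1 + 12·v2 = 0, so take v_1 = [-3, 4]^T.
λ = -1: A - (-1)I = [[12, 12], [-16, -16]]. Row 1 gives 12·v1 + 12·v2 = 0, so take v_2 = [-1, 1]^T.
V = [v_1 v_2] = [[-3, -1], [4, 1]] has det V = 1, so V^{-1} = adj(V)/det V = [[1, 1], [-4, -3]].
Modal coordinates z(0) = V^{-1} x(0): 1·3 + 1·(-1) = 2; (-4)·3 + (-3)·(-1) = -9; so z(0) = [2, -9]^T.
x_1(t) = Σ_i (v_i)_1 · z_i(0) · e^{λ_i t} (row 1 of V times the modal terms).
x_1(0.5) = (-3)·2·e^{-5·0.5} + (-1)·(-9)·e^{-1·0.5} = (-6)·0.082085 + 9·0.606531 = 4.9663.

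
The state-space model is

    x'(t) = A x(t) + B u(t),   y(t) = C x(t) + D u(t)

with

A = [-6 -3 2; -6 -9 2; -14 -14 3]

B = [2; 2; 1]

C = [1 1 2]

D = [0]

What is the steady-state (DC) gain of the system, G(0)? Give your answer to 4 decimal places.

-4.8000

G(0) = C(-A)^{-1}B + D = -C A^{-1} B + D.
det A = -60, so A^{-1} = (1/-60)·adj(A) = [[-1/60, 19/60, -1/5], [1/6, -1/6, 0], [7/10, 7/10, -3/5]]
A^{-1} B = [2/5, 0, 11/5]^T
C A^{-1} B = 24/5
G(0) = D - C A^{-1} B = 0 - (24/5) = -24/5 ≈ -4.8000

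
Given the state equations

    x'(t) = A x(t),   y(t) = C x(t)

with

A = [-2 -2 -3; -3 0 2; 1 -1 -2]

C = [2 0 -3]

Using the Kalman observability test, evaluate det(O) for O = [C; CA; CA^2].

205

CA = [[-7, -1, 0]]
CA^2 = [[17, 14, 19]]
Observability matrix O = [C; CA; CA^2] = [[2, 0, -3], [-7, -1, 0], [17, 14, 19]]
Expanding along the first row, det(O) = 2·((-1)·19 - 0·14) - 0·((-7)·19 - 0·17) + (-3)·((-7)·14 - (-1)·17) = 2·(-19) - 0·(-133) + (-3)·(-81) = 205
Since det(O) ≠ 0, rank(O) = 3 and the system is completely observable.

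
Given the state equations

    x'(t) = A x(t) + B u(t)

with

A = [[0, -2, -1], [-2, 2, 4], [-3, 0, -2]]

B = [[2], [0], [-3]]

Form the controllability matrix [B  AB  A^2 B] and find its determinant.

AB = [[3], [-16], [0]]
A^2B = [[32], [-38], [-9]]
Controllability matrix C = [B  AB  A^2B] = [[2, 3, 32], [0, -16, -38], [-3, 0, -9]]
Expanding along the first row, det(C) = 2·((-16)·(-9) - (-38)·0) - 3·(0·(-9) - (-38)·(-3)) + 32·(0·0 - (-16)·(-3)) = 2·144 - 3·(-114) + 32·(-48) = -906
Since det(C) ≠ 0, rank(C) = 3 and the system is completely controllable.

-906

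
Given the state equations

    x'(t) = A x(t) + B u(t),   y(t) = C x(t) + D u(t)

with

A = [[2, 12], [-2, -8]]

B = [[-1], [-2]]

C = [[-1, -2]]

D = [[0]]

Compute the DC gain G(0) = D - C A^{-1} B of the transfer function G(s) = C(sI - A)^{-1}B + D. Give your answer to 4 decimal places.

2.5000

G(0) = C(-A)^{-1}B + D = -C A^{-1} B + D.
det A = 8, so A^{-1} = (1/8)·adj(A) = [[-1, -3/2], [1/4, 1/4]]
A^{-1} B = [4, -3/4]^T
C A^{-1} B = -5/2
G(0) = D - C A^{-1} B = 0 - (-5/2) = 5/2 ≈ 2.5000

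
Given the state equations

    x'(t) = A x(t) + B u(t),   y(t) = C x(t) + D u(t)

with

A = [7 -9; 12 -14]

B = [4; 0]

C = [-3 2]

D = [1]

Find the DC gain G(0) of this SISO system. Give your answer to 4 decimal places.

G(0) = C(-A)^{-1}B + D = -C A^{-1} B + D.
det A = 10, so A^{-1} = (1/10)·adj(A) = [[-7/5, 9/10], [-6/5, 7/10]]
A^{-1} B = [-28/5, -24/5]^T
C A^{-1} B = 36/5
G(0) = D - C A^{-1} B = 1 - (36/5) = -31/5 ≈ -6.2000

-6.2000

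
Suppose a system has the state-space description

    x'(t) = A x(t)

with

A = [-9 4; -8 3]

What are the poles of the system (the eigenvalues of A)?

-5, -1

det(sI - A) = s^2 - (tr A)s + det A, with tr A = (-9) + 3 = -6 and det A = (-9)·3 - 4·(-8) = -27 - (-32) = 5.
So p(s) = det(sI - A) = s^2 + 6s + 5.
Factor s^2 + 6s + 5: two numbers with sum -6 and product 5 are -1 and -5, so s^2 + 6s + 5 = (s + 1)(s + 5).
Hence p(s) = (s + 1) (s + 5), with roots -5, -1.
All eigenvalues have negative real part, so the system is asymptotically stable.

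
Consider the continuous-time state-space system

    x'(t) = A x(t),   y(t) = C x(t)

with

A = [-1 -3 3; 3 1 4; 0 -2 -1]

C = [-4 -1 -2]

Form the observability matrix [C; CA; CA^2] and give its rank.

3

CA = [[1, 15, -14]]
CA^2 = [[44, 40, 77]]
Observability matrix O = [C; CA; CA^2] = [[-4, -1, -2], [1, 15, -14], [44, 40, 77]]
det(O) = (-4)·(15·77 - (-14)·40) - (-1)·(1·77 - (-14)·44) + (-2)·(1·40 - 15·44) = (-4)·1715 - (-1)·693 + (-2)·(-620) = -4927 ≠ 0, so rank(O) = 3.
rank(O) = 3 = n, so the pair (A, C) is completely observable.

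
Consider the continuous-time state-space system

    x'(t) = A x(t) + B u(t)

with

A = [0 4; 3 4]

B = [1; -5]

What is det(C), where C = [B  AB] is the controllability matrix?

-117

AB = [[-20], [-17]]
Controllability matrix C = [B  AB] = [[1, -20], [-5, -17]]
det(C) = 1·(-17) - (-20)·(-5) = -17 - 100 = -117
Since det(C) ≠ 0, rank(C) = 2 and the system is completely controllable.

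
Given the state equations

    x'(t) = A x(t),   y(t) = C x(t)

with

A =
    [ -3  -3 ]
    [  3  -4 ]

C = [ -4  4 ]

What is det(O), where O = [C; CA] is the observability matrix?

CA = [[24, -4]]
Observability matrix O = [C; CA] = [[-4, 4], [24, -4]]
det(O) = (-4)·(-4) - 4·24 = 16 - 96 = -80
Since det(O) ≠ 0, rank(O) = 2 and the system is completely observable.

-80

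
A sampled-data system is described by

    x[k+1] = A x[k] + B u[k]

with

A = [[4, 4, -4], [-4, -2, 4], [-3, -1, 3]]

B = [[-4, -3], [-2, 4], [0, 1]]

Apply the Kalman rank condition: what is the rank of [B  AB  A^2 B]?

3

AB = [[-24, 0], [20, 8], [14, 8]]
A^2B = [[-72, 0], [112, 16], [94, 16]]
Controllability matrix C = [B  AB  A^2B] = [[-4, -3, -24, 0, -72, 0], [-2, 4, 20, 8, 112, 16], [0, 1, 14, 8, 94, 16]]
Take the 3×3 submatrix of C formed by columns 1, 2, 3: [[-4, -3, -24], [-2, 4, 20], [0, 1, 14]]. Its determinant is (-4)·(4·14 - 20·1) - (-3)·((-2)·14 - 20·0) + (-24)·((-2)·1 - 4·0) = (-4)·36 - (-3)·(-28) + (-24)·(-2) = -180 ≠ 0.
So rank(C) ≥ 3; since C has 3 rows, rank(C) = 3.
rank(C) = 3 = n, so the pair (A, B) is completely controllable.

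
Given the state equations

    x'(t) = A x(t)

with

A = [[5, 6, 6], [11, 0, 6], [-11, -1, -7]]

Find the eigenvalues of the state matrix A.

-6, -1, 5

det(sI - A) = s^3 - (tr A)s^2 + (M11 + M22 + M33)s - det A, where Mii is the 2×2 principal minor of A obtained by deleting row i and column i.
tr A = 5 + 0 + (-7) = -2; M11 = 0·(-7) - 6·(-1) = 0 - (-6) = 6; M22 = 5·(-7) - 6·(-11) = -35 - (-66) = 31; M33 = 5·0 - 6·11 = 0 - 66 = -66; sum of minors = -29.
det A = 5·(0·(-7) - 6·(-1)) - 6·(11·(-7) - 6·(-11)) + 6·(11·(-1) - 0·(-11)) = 5·6 - 6·(-11) + 6·(-11) = 30.
So p(s) = det(sI - A) = s^3 + 2s^2 - 29s - 30.
Rational-root test: any integer root divides -30. Testing small divisors, s = -1 works: p(-1) = -1 + 2 + 29 + (-30) = 0, so (s + 1) is a factor.
Dividing, p(s) = (s + 1)(s^2 + s - 30).
Factor s^2 + s - 30: two numbers with sum -1 and product -30 are 5 and -6, so s^2 + s - 30 = (s - 5)(s + 6).
Hence p(s) = (s - 5) (s + 1) (s + 6), with roots -6, -1, 5.
At least one eigenvalue has non-negative real part, so the system is not asymptotically stable.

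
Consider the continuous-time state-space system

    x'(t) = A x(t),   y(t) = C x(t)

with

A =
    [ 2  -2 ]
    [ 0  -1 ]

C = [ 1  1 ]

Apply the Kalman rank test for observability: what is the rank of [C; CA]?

CA = [[2, -3]]
Observability matrix O = [C; CA] = [[1, 1], [2, -3]]
det(O) = 1·(-3) - 1·2 = -3 - 2 = -5 ≠ 0, so rank(O) = 2.
rank(O) = 2 = n, so the pair (A, C) is completely observable.

2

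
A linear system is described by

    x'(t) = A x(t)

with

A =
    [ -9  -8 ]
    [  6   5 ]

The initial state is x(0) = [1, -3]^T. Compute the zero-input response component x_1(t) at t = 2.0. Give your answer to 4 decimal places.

1.1982

det(sI - A) = s^2 - (tr A)s + det A, with tr A = (-9) + 5 = -4 and det A = (-9)·5 - (-8)·6 = -45 - (-48) = 3.
So p(s) = det(sI - A) = s^2 + 4s + 3.
Factor s^2 + 4s + 3: two numbers with sum -4 and product 3 are -1 and -3, so s^2 + 4s + 3 = (s + 1)(s + 3).
Hence p(s) = (s + 1) (s + 3), with roots -3, -1.
The eigenvalues -3, -1 are distinct and real, so A is diagonalisable and x(t) = e^{At} x(0) = V diag(e^{λ_i t}) V^{-1} x(0), where the columns of V are the eigenvectors.
λ = -3: A - (-3)I = [[-6, -8], [6, 8]]. Row 1 gives (-6)·v1 + (-8)·v2 = 0, so take v_1 = [4, -3]^T.
λ = -1: A - (-1)I = [[-8, -8], [6, 6]]. Row 1 gives (-8)·v1 + (-8)·v2 = 0, so take v_2 = [-1, 1]^T.
V = [v_1 v_2] = [[4, -1], [-3, 1]] has det V = 1, so V^{-1} = adj(V)/det V = [[1, 1], [3, 4]].
Modal coordinates z(0) = V^{-1} x(0): 1·1 + 1·(-3) = -2; 3·1 + 4·(-3) = -9; so z(0) = [-2, -9]^T.
x_1(t) = Σ_i (v_i)_1 · z_i(0) · e^{λ_i t} (row 1 of V times the modal terms).
x_1(2.0) = 4·(-2)·e^{-3·2.0} + (-1)·(-9)·e^{-1·2.0} = (-8)·0.002479 + 9·0.135335 = 1.1982.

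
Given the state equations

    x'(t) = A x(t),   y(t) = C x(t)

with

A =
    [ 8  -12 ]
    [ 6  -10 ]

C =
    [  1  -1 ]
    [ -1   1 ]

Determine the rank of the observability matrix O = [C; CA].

1

CA = [[2, -2], [-2, 2]]
Observability matrix O = [C; CA] = [[1, -1], [-1, 1], [2, -2], [-2, 2]]
Every row of O is a scalar multiple of row 1 = [1, -1] (multipliers 1, -1, 2, -2), so the rows span a one-dimensional space.
O ≠ 0, hence rank(O) = 1.
rank(O) = 1 < n = 2, so the pair (A, C) is not completely observable.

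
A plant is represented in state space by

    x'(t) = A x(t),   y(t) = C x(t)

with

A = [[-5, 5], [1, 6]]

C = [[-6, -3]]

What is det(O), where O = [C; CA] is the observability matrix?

369

CA = [[27, -48]]
Observability matrix O = [C; CA] = [[-6, -3], [27, -48]]
det(O) = (-6)·(-48) - (-3)·27 = 288 - (-81) = 369
Since det(O) ≠ 0, rank(O) = 2 and the system is completely observable.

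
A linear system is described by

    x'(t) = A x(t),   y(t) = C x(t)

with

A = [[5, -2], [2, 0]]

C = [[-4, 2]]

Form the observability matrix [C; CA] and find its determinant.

CA = [[-16, 8]]
Observability matrix O = [C; CA] = [[-4, 2], [-16, 8]]
det(O) = (-4)·8 - 2·(-16) = -32 - (-32) = 0
Since det(O) = 0, rank(O) < 2 and the system is not completely observable.

0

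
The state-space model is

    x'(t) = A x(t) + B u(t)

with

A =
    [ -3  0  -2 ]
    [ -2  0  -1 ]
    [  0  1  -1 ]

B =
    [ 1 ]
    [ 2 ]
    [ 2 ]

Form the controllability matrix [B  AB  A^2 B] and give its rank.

AB = [[-7], [-4], [0]]
A^2B = [[21], [14], [-4]]
Controllability matrix C = [B  AB  A^2B] = [[1, -7, 21], [2, -4, 14], [2, 0, -4]]
det(C) = 1·((-4)·(-4) - 14·0) - (-7)·(2·(-4) - 14·2) + 21·(2·0 - (-4)·2) = 1·16 - (-7)·(-36) + 21·8 = -68 ≠ 0, so rank(C) = 3.
rank(C) = 3 = n, so the pair (A, B) is completely controllable.

3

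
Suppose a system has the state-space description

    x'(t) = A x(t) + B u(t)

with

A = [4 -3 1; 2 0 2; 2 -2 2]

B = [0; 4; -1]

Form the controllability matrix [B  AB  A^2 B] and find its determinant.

AB = [[-13], [-2], [-10]]
A^2B = [[-56], [-46], [-42]]
Controllability matrix C = [B  AB  A^2B] = [[0, -13, -56], [4, -2, -46], [-1, -10, -42]]
Expanding along the first row, det(C) = 0·((-2)·(-42) - (-46)·(-10)) - (-13)·(4·(-42) - (-46)·(-1)) + (-56)·(4·(-10) - (-2)·(-1)) = 0·(-376) - (-13)·(-214) + (-56)·(-42) = -430
Since det(C) ≠ 0, rank(C) = 3 and the system is completely controllable.

-430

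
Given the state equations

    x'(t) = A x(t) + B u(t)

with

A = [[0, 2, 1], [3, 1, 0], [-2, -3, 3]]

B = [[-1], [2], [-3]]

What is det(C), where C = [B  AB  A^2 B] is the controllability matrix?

441

AB = [[1], [-1], [-13]]
A^2B = [[-15], [2], [-38]]
Controllability matrix C = [B  AB  A^2B] = [[-1, 1, -15], [2, -1, 2], [-3, -13, -38]]
Expanding along the first row, det(C) = (-1)·((-1)·(-38) - 2·(-13)) - 1·(2·(-38) - 2·(-3)) + (-15)·(2·(-13) - (-1)·(-3)) = (-1)·64 - 1·(-70) + (-15)·(-29) = 441
Since det(C) ≠ 0, rank(C) = 3 and the system is completely controllable.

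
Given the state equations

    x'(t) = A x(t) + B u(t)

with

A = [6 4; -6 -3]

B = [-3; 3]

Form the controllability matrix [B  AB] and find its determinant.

-9

AB = [[-6], [9]]
Controllability matrix C = [B  AB] = [[-3, -6], [3, 9]]
det(C) = (-3)·9 - (-6)·3 = -27 - (-18) = -9
Since det(C) ≠ 0, rank(C) = 2 and the system is completely controllable.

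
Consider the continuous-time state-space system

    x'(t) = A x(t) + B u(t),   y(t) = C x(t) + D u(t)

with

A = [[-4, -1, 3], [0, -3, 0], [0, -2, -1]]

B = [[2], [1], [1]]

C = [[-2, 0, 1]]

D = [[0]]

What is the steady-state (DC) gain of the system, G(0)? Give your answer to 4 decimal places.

G(0) = C(-A)^{-1}B + D = -C A^{-1} B + D.
det A = -12, so A^{-1} = (1/-12)·adj(A) = [[-1/4, 7/12, -3/4], [0, -1/3, 0], [0, 2/3, -1]]
A^{-1} B = [-2/3, -1/3, -1/3]^T
C A^{-1} B = 1
G(0) = D - C A^{-1} B = 0 - (1) = -1

-1.0000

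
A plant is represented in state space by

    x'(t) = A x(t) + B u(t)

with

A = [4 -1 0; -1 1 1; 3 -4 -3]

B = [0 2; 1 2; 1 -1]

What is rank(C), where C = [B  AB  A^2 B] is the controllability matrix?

AB = [[-1, 6], [2, -1], [-7, 1]]
A^2B = [[-6, 25], [-4, -6], [10, 19]]
Controllability matrix C = [B  AB  A^2B] = [[0, 2, -1, 6, -6, 25], [1, 2, 2, -1, -4, -6], [1, -1, -7, 1, 10, 19]]
Take the 3×3 submatrix of C formed by columns 1, 2, 3: [[0, 2, -1], [1, 2, 2], [1, -1, -7]]. Its determinant is 0·(2·(-7) - 2·(-1)) - 2·(1·(-7) - 2·1) + (-1)·(1·(-1) - 2·1) = 0·(-12) - 2·(-9) + (-1)·(-3) = 21 ≠ 0.
So rank(C) ≥ 3; since C has 3 rows, rank(C) = 3.
rank(C) = 3 = n, so the pair (A, B) is completely controllable.

3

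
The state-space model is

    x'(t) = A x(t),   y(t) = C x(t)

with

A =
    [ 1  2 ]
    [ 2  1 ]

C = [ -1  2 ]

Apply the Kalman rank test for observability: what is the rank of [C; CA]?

2

CA = [[3, 0]]
Observability matrix O = [C; CA] = [[-1, 2], [3, 0]]
det(O) = (-1)·0 - 2·3 = 0 - 6 = -6 ≠ 0, so rank(O) = 2.
rank(O) = 2 = n, so the pair (A, C) is completely observable.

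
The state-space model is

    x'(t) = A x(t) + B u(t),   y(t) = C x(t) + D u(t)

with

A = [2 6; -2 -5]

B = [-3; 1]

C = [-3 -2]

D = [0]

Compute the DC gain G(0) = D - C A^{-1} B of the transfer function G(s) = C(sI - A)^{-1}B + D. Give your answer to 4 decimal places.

9.5000

G(0) = C(-A)^{-1}B + D = -C A^{-1} B + D.
det A = 2, so A^{-1} = (1/2)·adj(A) = [[-5/2, -3], [1, 1]]
A^{-1} B = [9/2, -2]^T
C A^{-1} B = -19/2
G(0) = D - C A^{-1} B = 0 - (-19/2) = 19/2 ≈ 9.5000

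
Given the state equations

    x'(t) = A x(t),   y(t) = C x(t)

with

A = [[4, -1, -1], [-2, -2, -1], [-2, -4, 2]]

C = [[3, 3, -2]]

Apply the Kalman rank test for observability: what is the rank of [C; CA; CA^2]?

3

CA = [[10, -1, -10]]
CA^2 = [[62, 32, -29]]
Observability matrix O = [C; CA; CA^2] = [[3, 3, -2], [10, -1, -10], [62, 32, -29]]
det(O) = 3·((-1)·(-29) - (-10)·32) - 3·(10·(-29) - (-10)·62) + (-2)·(10·32 - (-1)·62) = 3·349 - 3·330 + (-2)·382 = -707 ≠ 0, so rank(O) = 3.
rank(O) = 3 = n, so the pair (A, C) is completely observable.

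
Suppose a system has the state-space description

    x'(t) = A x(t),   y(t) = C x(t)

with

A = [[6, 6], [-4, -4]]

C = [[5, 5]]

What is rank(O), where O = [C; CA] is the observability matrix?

1

CA = [[10, 10]]
Observability matrix O = [C; CA] = [[5, 5], [10, 10]]
Every row of O is a scalar multiple of row 1 = [5, 5] (multipliers 1, 2), so the rows span a one-dimensional space.
O ≠ 0, hence rank(O) = 1.
rank(O) = 1 < n = 2, so the pair (A, C) is not completely observable.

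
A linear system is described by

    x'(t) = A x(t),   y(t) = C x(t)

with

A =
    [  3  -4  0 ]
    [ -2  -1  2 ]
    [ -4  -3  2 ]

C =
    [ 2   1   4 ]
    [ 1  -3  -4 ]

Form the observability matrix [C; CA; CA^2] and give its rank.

3

CA = [[-12, -21, 10], [25, 11, -14]]
CA^2 = [[-34, 39, -22], [109, -69, -6]]
Observability matrix O = [C; CA; CA^2] = [[2, 1, 4], [1, -3, -4], [-12, -21, 10], [25, 11, -14], [-34, 39, -22], [109, -69, -6]]
Take the 3×3 submatrix of O formed by rows 1, 2, 3: [[2, 1, 4], [1, -3, -4], [-12, -21, 10]]. Its determinant is 2·((-3)·10 - (-4)·(-21)) - 1·(1·10 - (-4)·(-12)) + 4·(1·(-21) - (-3)·(-12)) = 2·(-114) - 1·(-38) + 4·(-57) = -418 ≠ 0.
So rank(O) ≥ 3; since O has 3 columns, rank(O) = 3.
rank(O) = 3 = n, so the pair (A, C) is completely observable.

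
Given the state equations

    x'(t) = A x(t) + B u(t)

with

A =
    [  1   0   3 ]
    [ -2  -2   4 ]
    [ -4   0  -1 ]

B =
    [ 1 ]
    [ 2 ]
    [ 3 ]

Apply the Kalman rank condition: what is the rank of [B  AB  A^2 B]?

3

AB = [[10], [6], [-7]]
A^2B = [[-11], [-60], [-33]]
Controllability matrix C = [B  AB  A^2B] = [[1, 10, -11], [2, 6, -60], [3, -7, -33]]
det(C) = 1·(6·(-33) - (-60)·(-7)) - 10·(2·(-33) - (-60)·3) + (-11)·(2·(-7) - 6·3) = 1·(-618) - 10·114 + (-11)·(-32) = -1406 ≠ 0, so rank(C) = 3.
rank(C) = 3 = n, so the pair (A, B) is completely controllable.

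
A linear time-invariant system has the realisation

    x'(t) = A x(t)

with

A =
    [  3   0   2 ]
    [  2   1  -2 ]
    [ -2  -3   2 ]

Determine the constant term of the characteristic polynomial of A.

20

Expand det(sI - A) for the 3×3 matrix.
p(s) = s^3 - 6s^2 + 9s + 20.
(Check: constant term = det(-A) = (-1)^3 det A = 20; coefficient of s^2 = -tr A = -6.)
The constant term is 20.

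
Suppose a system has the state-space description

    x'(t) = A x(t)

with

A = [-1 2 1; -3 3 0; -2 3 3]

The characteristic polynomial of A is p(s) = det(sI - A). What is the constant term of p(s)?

Expand det(sI - A) for the 3×3 matrix.
p(s) = s^3 - 5s^2 + 11s - 6.
(Check: constant term = det(-A) = (-1)^3 det A = -6; coefficient of s^2 = -tr A = -5.)
The constant term is -6.

-6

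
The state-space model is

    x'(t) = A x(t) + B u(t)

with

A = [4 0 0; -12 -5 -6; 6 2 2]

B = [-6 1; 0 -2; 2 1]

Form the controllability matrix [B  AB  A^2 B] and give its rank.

2

AB = [[-24, 4], [60, -8], [-32, 4]]
A^2B = [[-96, 16], [180, -32], [-88, 16]]
Controllability matrix C = [B  AB  A^2B] = [[-6, 1, -24, 4, -96, 16], [0, -2, 60, -8, 180, -32], [2, 1, -32, 4, -88, 16]]
The rows r1, r2, r3 of C are linearly dependent: r1 + 2·r2 + 3·r3 = 0 (check each entry), so rank(C) ≤ 2.
The 2×2 minor from rows 1, 2, columns 1, 2 is (-6)·(-2) - 1·0 = 12 - 0 = 12 ≠ 0, so rank(C) = 2.
rank(C) = 2 < n = 3, so the pair (A, B) is not completely controllable.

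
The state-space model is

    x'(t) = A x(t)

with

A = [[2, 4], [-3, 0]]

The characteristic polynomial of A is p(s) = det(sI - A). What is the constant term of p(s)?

For a 2×2 matrix, det(sI - A) = s^2 - (tr A)s + det A.
tr A = 2, det A = 12.
So p(s) = s^2 - 2s + 12.
The constant term is 12.

12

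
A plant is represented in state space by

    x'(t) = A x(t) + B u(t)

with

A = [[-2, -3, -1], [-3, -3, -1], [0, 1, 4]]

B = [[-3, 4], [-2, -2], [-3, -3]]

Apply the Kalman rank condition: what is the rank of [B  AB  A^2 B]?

3

AB = [[15, 1], [18, -3], [-14, -14]]
A^2B = [[-70, 21], [-85, 20], [-38, -59]]
Controllability matrix C = [B  AB  A^2B] = [[-3, 4, 15, 1, -70, 21], [-2, -2, 18, -3, -85, 20], [-3, -3, -14, -14, -38, -59]]
Take the 3×3 submatrix of C formed by columns 1, 2, 3: [[-3, 4, 15], [-2, -2, 18], [-3, -3, -14]]. Its determinant is (-3)·((-2)·(-14) - 18·(-3)) - 4·((-2)·(-14) - 18·(-3)) + 15·((-2)·(-3) - (-2)·(-3)) = (-3)·82 - 4·82 + 15·0 = -574 ≠ 0.
So rank(C) ≥ 3; since C has 3 rows, rank(C) = 3.
rank(C) = 3 = n, so the pair (A, B) is completely controllable.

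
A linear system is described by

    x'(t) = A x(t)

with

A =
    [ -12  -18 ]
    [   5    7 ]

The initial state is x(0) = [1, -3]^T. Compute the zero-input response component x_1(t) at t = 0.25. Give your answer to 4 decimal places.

det(sI - A) = s^2 - (tr A)s + det A, with tr A = (-12) + 7 = -5 and det A = (-12)·7 - (-18)·5 = -84 - (-90) = 6.
So p(s) = det(sI - A) = s^2 + 5s + 6.
Factor s^2 + 5s + 6: two numbers with sum -5 and product 6 are -2 and -3, so s^2 + 5s + 6 = (s + 2)(s + 3).
Hence p(s) = (s + 2) (s + 3), with roots -3, -2.
The eigenvalues -3, -2 are distinct and real, so A is diagonalisable and x(t) = e^{At} x(0) = V diag(e^{λ_i t}) V^{-1} x(0), where the columns of V are the eigenvectors.
λ = -3: A - (-3)I = [[-9, -18], [5, 10]]. Row 1 gives (-9)·v1 + (-18)·v2 = 0, so take v_1 = [2, -1]^T.
λ = -2: A - (-2)I = [[-10, -18], [5, 9]]. Row 1 gives (-10)·v1 + (-18)·v2 = 0, so take v_2 = [-9, 5]^T.
V = [v_1 v_2] = [[2, -9], [-1, 5]] has det V = 1, so V^{-1} = adj(V)/det V = [[5, 9], [1, 2]].
Modal coordinates z(0) = V^{-1} x(0): 5·1 + 9·(-3) = -22; 1·1 + 2·(-3) = -5; so z(0) = [-22, -5]^T.
x_1(t) = Σ_i (v_i)_1 · z_i(0) · e^{λ_i t} (row 1 of V times the modal terms).
x_1(0.25) = 2·(-22)·e^{-3·0.25} + (-9)·(-5)·e^{-2·0.25} = (-44)·0.47236655 + 45·0.60653066 = 6.5098.

6.5098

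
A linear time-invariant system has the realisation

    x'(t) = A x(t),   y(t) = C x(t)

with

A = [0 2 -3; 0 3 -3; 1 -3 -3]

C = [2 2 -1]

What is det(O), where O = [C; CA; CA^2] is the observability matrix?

1009

CA = [[-1, 13, -9]]
CA^2 = [[-9, 64, -9]]
Observability matrix O = [C; CA; CA^2] = [[2, 2, -1], [-1, 13, -9], [-9, 64, -9]]
Expanding along the first row, det(O) = 2·(13·(-9) - (-9)·64) - 2·((-1)·(-9) - (-9)·(-9)) + (-1)·((-1)·64 - 13·(-9)) = 2·459 - 2·(-72) + (-1)·53 = 1009
Since det(O) ≠ 0, rank(O) = 3 and the system is completely observable.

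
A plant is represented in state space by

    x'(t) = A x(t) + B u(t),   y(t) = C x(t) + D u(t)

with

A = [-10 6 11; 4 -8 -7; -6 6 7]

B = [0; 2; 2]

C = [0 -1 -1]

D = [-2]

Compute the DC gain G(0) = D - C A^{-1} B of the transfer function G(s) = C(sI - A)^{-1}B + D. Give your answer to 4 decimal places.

-4.5000

G(0) = C(-A)^{-1}B + D = -C A^{-1} B + D.
det A = -40, so A^{-1} = (1/-40)·adj(A) = [[7/20, -3/5, -23/20], [-7/20, 1/10, 13/20], [3/5, -3/5, -7/5]]
A^{-1} B = [-7/2, 3/2, -4]^T
C A^{-1} B = 5/2
G(0) = D - C A^{-1} B = -2 - (5/2) = -9/2 ≈ -4.5000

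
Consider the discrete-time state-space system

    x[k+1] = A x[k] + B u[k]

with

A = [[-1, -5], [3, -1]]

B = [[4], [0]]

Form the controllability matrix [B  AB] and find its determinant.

AB = [[-4], [12]]
Controllability matrix C = [B  AB] = [[4, -4], [0, 12]]
det(C) = 4·12 - (-4)·0 = 48 - 0 = 48
Since det(C) ≠ 0, rank(C) = 2 and the system is completely controllable.

48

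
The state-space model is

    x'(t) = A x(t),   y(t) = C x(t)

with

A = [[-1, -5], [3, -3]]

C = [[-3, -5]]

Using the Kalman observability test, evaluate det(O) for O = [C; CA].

-150

CA = [[-12, 30]]
Observability matrix O = [C; CA] = [[-3, -5], [-12, 30]]
det(O) = (-3)·30 - (-5)·(-12) = -90 - 60 = -150
Since det(O) ≠ 0, rank(O) = 2 and the system is completely observable.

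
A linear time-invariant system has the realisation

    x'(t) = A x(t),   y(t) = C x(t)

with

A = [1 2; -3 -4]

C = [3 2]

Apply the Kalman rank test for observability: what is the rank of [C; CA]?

CA = [[-3, -2]]
Observability matrix O = [C; CA] = [[3, 2], [-3, -2]]
Every row of O is a scalar multiple of row 1 = [3, 2] (multipliers 1, -1), so the rows span a one-dimensional space.
O ≠ 0, hence rank(O) = 1.
rank(O) = 1 < n = 2, so the pair (A, C) is not completely observable.

1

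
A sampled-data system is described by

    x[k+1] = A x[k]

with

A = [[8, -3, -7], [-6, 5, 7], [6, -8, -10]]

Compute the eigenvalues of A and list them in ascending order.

det(zI - A) = z^3 - (tr A)z^2 + (M11 + M22 + M33)z - det A, where Mii is the 2×2 principal minor of A obtained by deleting row i and column i.
tr A = 8 + 5 + (-10) = 3; M11 = 5·(-10) - 7·(-8) = -50 - (-56) = 6; M22 = 8·(-10) - (-7)·6 = -80 - (-42) = -38; M33 = 8·5 - (-3)·(-6) = 40 - 18 = 22; sum of minors = -10.
det A = 8·(5·(-10) - 7·(-8)) - (-3)·((-6)·(-10) - 7·6) + (-7)·((-6)·(-8) - 5·6) = 8·6 - (-3)·18 + (-7)·18 = -24.
So p(z) = det(zI - A) = z^3 - 3z^2 - 10z + 24.
Rational-root test: any integer root divides 24. Testing small divisors, z = 2 works: p(2) = 8 + (-12) + (-20) + 24 = 0, so (z - 2) is a factor.
Dividing, p(z) = (z - 2)(z^2 - z - 12).
Factor z^2 - z - 12: two numbers with sum 1 and product -12 are 4 and -3, so z^2 - z - 12 = (z - 4)(z + 3).
Hence p(z) = (z - 4) (z - 2) (z + 3), with roots -3, 2, 4.

-3, 2, 4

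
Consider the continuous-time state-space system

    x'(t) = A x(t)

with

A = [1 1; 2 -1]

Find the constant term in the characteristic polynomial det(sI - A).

For a 2×2 matrix, det(sI - A) = s^2 - (tr A)s + det A.
tr A = 0, det A = -3.
So p(s) = s^2 - 3.
The constant term is -3.

-3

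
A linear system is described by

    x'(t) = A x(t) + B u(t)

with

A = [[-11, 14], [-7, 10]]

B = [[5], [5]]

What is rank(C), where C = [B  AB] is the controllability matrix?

AB = [[15], [15]]
Controllability matrix C = [B  AB] = [[5, 15], [5, 15]]
Every column of C is a scalar multiple of column 1 = [5, 5] (multipliers 1, 3), so the columns span a one-dimensional space.
C ≠ 0, hence rank(C) = 1.
rank(C) = 1 < n = 2, so the pair (A, B) is not completely controllable.

1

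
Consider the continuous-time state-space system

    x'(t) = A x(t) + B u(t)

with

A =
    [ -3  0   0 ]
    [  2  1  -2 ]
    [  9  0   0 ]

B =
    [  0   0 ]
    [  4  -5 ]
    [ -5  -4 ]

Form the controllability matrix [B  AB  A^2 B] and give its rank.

AB = [[0, 0], [14, 3], [0, 0]]
A^2B = [[0, 0], [14, 3], [0, 0]]
Controllability matrix C = [B  AB  A^2B] = [[0, 0, 0, 0, 0, 0], [4, -5, 14, 3, 14, 3], [-5, -4, 0, 0, 0, 0]]
Row 1 of C is identically zero, so rank(C) ≤ 2.
The 2×2 minor from rows 2, 3, columns 1, 2 is 4·(-4) - (-5)·(-5) = -16 - 25 = -41 ≠ 0, so rank(C) = 2.
rank(C) = 2 < n = 3, so the pair (A, B) is not completely controllable.

2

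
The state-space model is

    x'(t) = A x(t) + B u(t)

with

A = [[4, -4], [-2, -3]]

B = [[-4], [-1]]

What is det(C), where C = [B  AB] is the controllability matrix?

-56

AB = [[-12], [11]]
Controllability matrix C = [B  AB] = [[-4, -12], [-1, 11]]
det(C) = (-4)·11 - (-12)·(-1) = -44 - 12 = -56
Since det(C) ≠ 0, rank(C) = 2 and the system is completely controllable.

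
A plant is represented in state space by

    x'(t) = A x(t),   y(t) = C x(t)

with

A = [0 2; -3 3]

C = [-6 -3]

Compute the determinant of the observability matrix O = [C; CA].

CA = [[9, -21]]
Observability matrix O = [C; CA] = [[-6, -3], [9, -21]]
det(O) = (-6)·(-21) - (-3)·9 = 126 - (-27) = 153
Since det(O) ≠ 0, rank(O) = 2 and the system is completely observable.

153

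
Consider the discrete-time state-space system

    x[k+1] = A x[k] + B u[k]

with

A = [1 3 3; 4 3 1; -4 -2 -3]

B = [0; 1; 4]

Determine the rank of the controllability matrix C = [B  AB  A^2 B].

AB = [[15], [7], [-14]]
A^2B = [[-6], [67], [-32]]
Controllability matrix C = [B  AB  A^2B] = [[0, 15, -6], [1, 7, 67], [4, -14, -32]]
det(C) = 0·(7·(-32) - 67·(-14)) - 15·(1·(-32) - 67·4) + (-6)·(1·(-14) - 7·4) = 0·714 - 15·(-300) + (-6)·(-42) = 4752 ≠ 0, so rank(C) = 3.
rank(C) = 3 = n, so the pair (A, B) is completely controllable.

3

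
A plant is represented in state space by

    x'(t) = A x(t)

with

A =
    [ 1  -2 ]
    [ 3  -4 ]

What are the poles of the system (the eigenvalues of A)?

det(sI - A) = s^2 - (tr A)s + det A, with tr A = 1 + (-4) = -3 and det A = 1·(-4) - (-2)·3 = -4 - (-6) = 2.
So p(s) = det(sI - A) = s^2 + 3s + 2.
Factor s^2 + 3s + 2: two numbers with sum -3 and product 2 are -1 and -2, so s^2 + 3s + 2 = (s + 1)(s + 2).
Hence p(s) = (s + 1) (s + 2), with roots -2, -1.
All eigenvalues have negative real part, so the system is asymptotically stable.

-2, -1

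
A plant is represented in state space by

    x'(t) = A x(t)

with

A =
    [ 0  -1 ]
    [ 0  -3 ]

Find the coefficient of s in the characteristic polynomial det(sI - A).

For a 2×2 matrix, det(sI - A) = s^2 - (tr A)s + det A.
tr A = -3, det A = 0.
So p(s) = s^2 + 3s.
The coefficient of s is 3.

3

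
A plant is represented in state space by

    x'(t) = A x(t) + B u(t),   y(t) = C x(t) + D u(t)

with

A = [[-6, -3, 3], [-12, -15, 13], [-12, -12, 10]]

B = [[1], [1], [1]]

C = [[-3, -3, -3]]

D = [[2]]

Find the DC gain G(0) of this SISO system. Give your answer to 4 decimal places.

4.5000

G(0) = C(-A)^{-1}B + D = -C A^{-1} B + D.
det A = -36, so A^{-1} = (1/-36)·adj(A) = [[-1/6, 1/6, -1/6], [1, 2/3, -7/6], [1, 1, -3/2]]
A^{-1} B = [-1/6, 1/2, 1/2]^T
C A^{-1} B = -5/2
G(0) = D - C A^{-1} B = 2 - (-5/2) = 9/2 ≈ 4.5000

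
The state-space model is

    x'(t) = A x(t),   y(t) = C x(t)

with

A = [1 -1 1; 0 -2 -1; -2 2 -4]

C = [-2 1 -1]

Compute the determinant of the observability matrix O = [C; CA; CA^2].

CA = [[0, -2, 1]]
CA^2 = [[-2, 6, -2]]
Observability matrix O = [C; CA; CA^2] = [[-2, 1, -1], [0, -2, 1], [-2, 6, -2]]
Expanding along the first row, det(O) = (-2)·((-2)·(-2) - 1·6) - 1·(0·(-2) - 1·(-2)) + (-1)·(0·6 - (-2)·(-2)) = (-2)·(-2) - 1·2 + (-1)·(-4) = 6
Since det(O) ≠ 0, rank(O) = 3 and the system is completely observable.

6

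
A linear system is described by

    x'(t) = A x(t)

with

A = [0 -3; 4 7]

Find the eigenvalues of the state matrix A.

3, 4

det(sI - A) = s^2 - (tr A)s + det A, with tr A = 0 + 7 = 7 and det A = 0·7 - (-3)·4 = 0 - (-12) = 12.
So p(s) = det(sI - A) = s^2 - 7s + 12.
Factor s^2 - 7s + 12: two numbers with sum 7 and product 12 are 4 and 3, so s^2 - 7s + 12 = (s - 4)(s - 3).
Hence p(s) = (s - 4) (s - 3), with roots 3, 4.
At least one eigenvalue has non-negative real part, so the system is not asymptotically stable.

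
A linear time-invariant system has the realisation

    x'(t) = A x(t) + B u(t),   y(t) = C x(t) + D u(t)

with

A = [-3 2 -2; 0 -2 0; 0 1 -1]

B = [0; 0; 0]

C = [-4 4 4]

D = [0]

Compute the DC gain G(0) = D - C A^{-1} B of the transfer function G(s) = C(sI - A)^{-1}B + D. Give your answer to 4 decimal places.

G(0) = C(-A)^{-1}B + D = -C A^{-1} B + D.
det A = -6, so A^{-1} = (1/-6)·adj(A) = [[-1/3, 0, 2/3], [0, -1/2, 0], [0, -1/2, -1]]
A^{-1} B = [0, 0, 0]^T
C A^{-1} B = 0
G(0) = D - C A^{-1} B = 0 - (0) = 0

0.0000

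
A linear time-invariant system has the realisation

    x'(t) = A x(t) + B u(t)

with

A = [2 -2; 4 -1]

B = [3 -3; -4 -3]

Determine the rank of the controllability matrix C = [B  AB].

AB = [[14, 0], [16, -9]]
Controllability matrix C = [B  AB] = [[3, -3, 14, 0], [-4, -3, 16, -9]]
Take the 2×2 submatrix of C formed by columns 1, 2: [[3, -3], [-4, -3]]. Its determinant is 3·(-3) - (-3)·(-4) = -9 - 12 = -21 ≠ 0.
So rank(C) ≥ 2; since C has 2 rows, rank(C) = 2.
rank(C) = 2 = n, so the pair (A, B) is completely controllable.

2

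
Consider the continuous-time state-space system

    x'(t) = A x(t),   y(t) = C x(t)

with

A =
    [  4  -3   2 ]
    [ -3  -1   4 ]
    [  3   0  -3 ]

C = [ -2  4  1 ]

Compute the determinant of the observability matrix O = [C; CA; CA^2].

-4941

CA = [[-17, 2, 9]]
CA^2 = [[-47, 49, -53]]
Observability matrix O = [C; CA; CA^2] = [[-2, 4, 1], [-17, 2, 9], [-47, 49, -53]]
Expanding along the first row, det(O) = (-2)·(2·(-53) - 9·49) - 4·((-17)·(-53) - 9·(-47)) + 1·((-17)·49 - 2·(-47)) = (-2)·(-547) - 4·1324 + 1·(-739) = -4941
Since det(O) ≠ 0, rank(O) = 3 and the system is completely observable.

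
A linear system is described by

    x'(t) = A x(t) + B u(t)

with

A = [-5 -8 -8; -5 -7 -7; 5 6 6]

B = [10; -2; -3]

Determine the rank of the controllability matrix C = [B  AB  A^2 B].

AB = [[-10], [-15], [20]]
A^2B = [[10], [15], [-20]]
Controllability matrix C = [B  AB  A^2B] = [[10, -10, 10], [-2, -15, 15], [-3, 20, -20]]
The rows r1, r2, r3 of C are linearly dependent: r1 + 2·r2 + 2·r3 = 0 (check each entry), so rank(C) ≤ 2.
The 2×2 minor from rows 1, 2, columns 1, 2 is 10·(-15) - (-10)·(-2) = -150 - 20 = -170 ≠ 0, so rank(C) = 2.
rank(C) = 2 < n = 3, so the pair (A, B) is not completely controllable.

2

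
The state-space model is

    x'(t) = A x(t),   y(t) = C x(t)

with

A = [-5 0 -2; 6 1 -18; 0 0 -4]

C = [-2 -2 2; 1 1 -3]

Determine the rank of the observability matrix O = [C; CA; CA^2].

2

CA = [[-2, -2, 32], [1, 1, -8]]
CA^2 = [[-2, -2, -88], [1, 1, 12]]
Observability matrix O = [C; CA; CA^2] = [[-2, -2, 2], [1, 1, -3], [-2, -2, 32], [1, 1, -8], [-2, -2, -88], [1, 1, 12]]
The columns c1, c2, c3 of O are linearly dependent: -c1 + c2 = 0 (check each entry), so rank(O) ≤ 2.
The 2×2 minor from rows 1, 2, columns 1, 3 is (-2)·(-3) - 2·1 = 6 - 2 = 4 ≠ 0, so rank(O) = 2.
rank(O) = 2 < n = 3, so the pair (A, C) is not completely observable.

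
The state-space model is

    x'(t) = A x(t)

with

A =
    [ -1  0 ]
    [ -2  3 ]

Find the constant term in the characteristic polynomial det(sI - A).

For a 2×2 matrix, det(sI - A) = s^2 - (tr A)s + det A.
tr A = 2, det A = -3.
So p(s) = s^2 - 2s - 3.
The constant term is -3.

-3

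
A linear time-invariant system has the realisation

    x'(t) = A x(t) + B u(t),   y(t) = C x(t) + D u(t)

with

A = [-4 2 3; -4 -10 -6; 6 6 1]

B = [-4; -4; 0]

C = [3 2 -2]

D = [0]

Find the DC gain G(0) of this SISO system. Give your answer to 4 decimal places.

8.4000

G(0) = C(-A)^{-1}B + D = -C A^{-1} B + D.
det A = -60, so A^{-1} = (1/-60)·adj(A) = [[-13/30, -4/15, -3/10], [8/15, 11/30, 3/5], [-3/5, -3/5, -4/5]]
A^{-1} B = [14/5, -18/5, 24/5]^T
C A^{-1} B = -42/5
G(0) = D - C A^{-1} B = 0 - (-42/5) = 42/5 ≈ 8.4000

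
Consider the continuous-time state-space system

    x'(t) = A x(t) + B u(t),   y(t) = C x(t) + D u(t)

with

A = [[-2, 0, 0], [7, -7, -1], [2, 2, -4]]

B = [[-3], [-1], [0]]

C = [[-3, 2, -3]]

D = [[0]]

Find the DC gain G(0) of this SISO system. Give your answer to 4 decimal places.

6.0333

G(0) = C(-A)^{-1}B + D = -C A^{-1} B + D.
det A = -60, so A^{-1} = (1/-60)·adj(A) = [[-1/2, 0, 0], [-13/30, -2/15, 1/30], [-7/15, -1/15, -7/30]]
A^{-1} B = [3/2, 43/30, 22/15]^T
C A^{-1} B = -181/30
G(0) = D - C A^{-1} B = 0 - (-181/30) = 181/30 ≈ 6.0333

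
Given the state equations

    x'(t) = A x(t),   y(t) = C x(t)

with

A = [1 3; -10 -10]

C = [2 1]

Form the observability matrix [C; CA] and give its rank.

1

CA = [[-8, -4]]
Observability matrix O = [C; CA] = [[2, 1], [-8, -4]]
Every row of O is a scalar multiple of row 1 = [2, 1] (multipliers 1, -4), so the rows span a one-dimensional space.
O ≠ 0, hence rank(O) = 1.
rank(O) = 1 < n = 2, so the pair (A, C) is not completely observable.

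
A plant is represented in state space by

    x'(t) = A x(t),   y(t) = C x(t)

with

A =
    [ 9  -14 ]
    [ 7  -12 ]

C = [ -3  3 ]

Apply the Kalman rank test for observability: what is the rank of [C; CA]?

CA = [[-6, 6]]
Observability matrix O = [C; CA] = [[-3, 3], [-6, 6]]
Every row of O is a scalar multiple of row 1 = [-3, 3] (multipliers 1, 2), so the rows span a one-dimensional space.
O ≠ 0, hence rank(O) = 1.
rank(O) = 1 < n = 2, so the pair (A, C) is not completely observable.

1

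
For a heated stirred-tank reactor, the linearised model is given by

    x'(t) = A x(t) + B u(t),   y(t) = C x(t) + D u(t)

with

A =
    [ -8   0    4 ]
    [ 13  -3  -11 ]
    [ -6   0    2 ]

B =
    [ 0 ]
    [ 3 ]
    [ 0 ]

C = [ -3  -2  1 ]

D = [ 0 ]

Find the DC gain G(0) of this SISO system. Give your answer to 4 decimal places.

-2.0000

G(0) = C(-A)^{-1}B + D = -C A^{-1} B + D.
det A = -24, so A^{-1} = (1/-24)·adj(A) = [[1/4, 0, -1/2], [-5/3, -1/3, 3/2], [3/4, 0, -1]]
A^{-1} B = [0, -1, 0]^T
C A^{-1} B = 2
G(0) = D - C A^{-1} B = 0 - (2) = -2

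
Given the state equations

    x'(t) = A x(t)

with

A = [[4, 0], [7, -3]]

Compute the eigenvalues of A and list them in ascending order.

-3, 4

det(sI - A) = s^2 - (tr A)s + det A, with tr A = 4 + (-3) = 1 and det A = 4·(-3) - 0·7 = -12 - 0 = -12.
So p(s) = det(sI - A) = s^2 - s - 12.
Factor s^2 - s - 12: two numbers with sum 1 and product -12 are 4 and -3, so s^2 - s - 12 = (s - 4)(s + 3).
Hence p(s) = (s - 4) (s + 3), with roots -3, 4.
At least one eigenvalue has non-negative real part, so the system is not asymptotically stable.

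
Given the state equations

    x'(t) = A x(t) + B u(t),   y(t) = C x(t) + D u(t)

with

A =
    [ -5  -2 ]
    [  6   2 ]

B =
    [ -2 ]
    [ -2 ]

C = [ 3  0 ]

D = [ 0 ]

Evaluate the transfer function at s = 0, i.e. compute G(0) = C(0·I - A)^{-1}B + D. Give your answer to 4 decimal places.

12.0000

G(0) = C(-A)^{-1}B + D = -C A^{-1} B + D.
det A = 2, so A^{-1} = (1/2)·adj(A) = [[1, 1], [-3, -5/2]]
A^{-1} B = [-4, 11]^T
C A^{-1} B = -12
G(0) = D - C A^{-1} B = 0 - (-12) = 12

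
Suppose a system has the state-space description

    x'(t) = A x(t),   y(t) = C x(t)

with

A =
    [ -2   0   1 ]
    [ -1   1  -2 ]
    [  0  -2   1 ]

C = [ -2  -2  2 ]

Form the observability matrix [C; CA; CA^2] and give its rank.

3

CA = [[6, -6, 4]]
CA^2 = [[-6, -14, 22]]
Observability matrix O = [C; CA; CA^2] = [[-2, -2, 2], [6, -6, 4], [-6, -14, 22]]
det(O) = (-2)·((-6)·22 - 4·(-14)) - (-2)·(6·22 - 4·(-6)) + 2·(6·(-14) - (-6)·(-6)) = (-2)·(-76) - (-2)·156 + 2·(-120) = 224 ≠ 0, so rank(O) = 3.
rank(O) = 3 = n, so the pair (A, C) is completely observable.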